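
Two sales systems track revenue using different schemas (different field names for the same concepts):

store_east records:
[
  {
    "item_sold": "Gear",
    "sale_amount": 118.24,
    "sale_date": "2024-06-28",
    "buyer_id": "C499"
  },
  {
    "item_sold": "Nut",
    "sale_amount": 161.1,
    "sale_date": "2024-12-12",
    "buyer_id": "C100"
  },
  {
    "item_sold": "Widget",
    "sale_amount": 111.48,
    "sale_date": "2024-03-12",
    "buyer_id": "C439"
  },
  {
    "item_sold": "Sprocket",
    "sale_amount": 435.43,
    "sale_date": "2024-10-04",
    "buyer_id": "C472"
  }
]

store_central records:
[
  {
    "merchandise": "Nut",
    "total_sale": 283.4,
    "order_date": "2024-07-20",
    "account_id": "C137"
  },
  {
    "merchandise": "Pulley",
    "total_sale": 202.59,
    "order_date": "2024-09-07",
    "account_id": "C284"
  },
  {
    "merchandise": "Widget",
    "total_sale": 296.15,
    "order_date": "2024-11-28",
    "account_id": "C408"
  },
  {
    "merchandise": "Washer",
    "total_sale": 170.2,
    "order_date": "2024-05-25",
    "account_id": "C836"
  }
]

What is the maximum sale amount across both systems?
435.43

Reconcile: "sale_amount" (store_east) = "total_sale" (store_central) = sale amount

Maximum in store_east: 435.43
Maximum in store_central: 296.15

Overall maximum: max(435.43, 296.15) = 435.43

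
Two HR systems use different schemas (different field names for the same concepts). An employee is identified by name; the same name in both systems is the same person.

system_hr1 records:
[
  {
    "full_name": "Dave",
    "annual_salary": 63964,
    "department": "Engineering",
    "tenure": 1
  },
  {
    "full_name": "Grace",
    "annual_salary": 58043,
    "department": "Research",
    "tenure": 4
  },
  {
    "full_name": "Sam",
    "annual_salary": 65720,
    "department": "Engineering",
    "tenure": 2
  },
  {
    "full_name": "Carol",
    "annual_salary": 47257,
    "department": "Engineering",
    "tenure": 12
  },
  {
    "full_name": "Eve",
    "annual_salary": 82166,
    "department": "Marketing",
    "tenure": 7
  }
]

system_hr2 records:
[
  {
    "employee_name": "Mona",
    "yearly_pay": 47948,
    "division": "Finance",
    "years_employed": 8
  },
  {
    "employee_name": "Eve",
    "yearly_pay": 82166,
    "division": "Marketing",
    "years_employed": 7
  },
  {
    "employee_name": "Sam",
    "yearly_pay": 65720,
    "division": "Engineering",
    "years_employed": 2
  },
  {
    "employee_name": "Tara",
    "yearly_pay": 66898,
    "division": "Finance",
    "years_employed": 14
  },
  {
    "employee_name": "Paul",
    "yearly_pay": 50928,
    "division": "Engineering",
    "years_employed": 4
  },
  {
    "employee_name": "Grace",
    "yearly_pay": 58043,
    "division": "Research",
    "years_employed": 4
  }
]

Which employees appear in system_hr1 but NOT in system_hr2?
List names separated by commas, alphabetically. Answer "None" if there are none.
Carol, Dave

Schema mapping: "full_name" (system_hr1) = "employee_name" (system_hr2) = employee name

Names in system_hr1: ['Carol', 'Dave', 'Eve', 'Grace', 'Sam']
Names in system_hr2: ['Eve', 'Grace', 'Mona', 'Paul', 'Sam', 'Tara']

In system_hr1 but not system_hr2: ['Carol', 'Dave']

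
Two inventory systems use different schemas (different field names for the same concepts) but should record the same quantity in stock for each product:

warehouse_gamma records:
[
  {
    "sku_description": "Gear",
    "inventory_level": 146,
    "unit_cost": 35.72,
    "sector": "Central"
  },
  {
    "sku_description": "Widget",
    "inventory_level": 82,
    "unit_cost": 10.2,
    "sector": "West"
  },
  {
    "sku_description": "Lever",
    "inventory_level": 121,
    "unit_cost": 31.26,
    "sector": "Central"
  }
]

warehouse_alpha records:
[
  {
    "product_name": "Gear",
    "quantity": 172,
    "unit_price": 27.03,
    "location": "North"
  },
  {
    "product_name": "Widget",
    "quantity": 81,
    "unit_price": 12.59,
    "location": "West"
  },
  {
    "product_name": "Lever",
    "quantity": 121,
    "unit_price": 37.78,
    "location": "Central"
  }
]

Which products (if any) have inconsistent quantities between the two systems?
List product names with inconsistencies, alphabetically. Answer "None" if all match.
Gear, Widget

Schema mappings:
- "sku_description" (warehouse_gamma) = "product_name" (warehouse_alpha) = product name
- "inventory_level" (warehouse_gamma) = "quantity" (warehouse_alpha) = quantity

Comparison:
  Gear: 146 vs 172 - MISMATCH
  Widget: 82 vs 81 - MISMATCH
  Lever: 121 vs 121 - MATCH

Products with inconsistencies: Gear, Widget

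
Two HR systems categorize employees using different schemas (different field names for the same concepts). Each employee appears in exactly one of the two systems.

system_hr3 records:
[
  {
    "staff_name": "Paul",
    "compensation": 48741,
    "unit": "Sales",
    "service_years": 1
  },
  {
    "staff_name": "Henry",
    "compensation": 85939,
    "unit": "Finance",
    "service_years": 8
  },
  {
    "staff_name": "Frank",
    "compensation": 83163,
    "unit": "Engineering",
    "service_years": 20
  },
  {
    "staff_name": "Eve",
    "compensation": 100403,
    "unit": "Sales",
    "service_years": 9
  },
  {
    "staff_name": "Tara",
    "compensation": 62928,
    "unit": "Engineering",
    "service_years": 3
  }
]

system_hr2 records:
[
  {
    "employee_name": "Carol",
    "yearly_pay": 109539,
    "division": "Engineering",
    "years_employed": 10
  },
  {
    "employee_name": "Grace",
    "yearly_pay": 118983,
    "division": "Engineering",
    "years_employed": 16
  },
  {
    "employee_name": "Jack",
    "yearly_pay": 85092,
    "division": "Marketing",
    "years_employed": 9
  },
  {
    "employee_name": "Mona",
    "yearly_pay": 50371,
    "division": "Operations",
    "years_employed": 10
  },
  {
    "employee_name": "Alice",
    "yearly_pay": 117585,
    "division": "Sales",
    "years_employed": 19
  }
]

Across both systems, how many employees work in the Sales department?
3

Schema mapping: "unit" (system_hr3) = "division" (system_hr2) = department

Sales employees in system_hr3: 2
Sales employees in system_hr2: 1

Total in Sales: 2 + 1 = 3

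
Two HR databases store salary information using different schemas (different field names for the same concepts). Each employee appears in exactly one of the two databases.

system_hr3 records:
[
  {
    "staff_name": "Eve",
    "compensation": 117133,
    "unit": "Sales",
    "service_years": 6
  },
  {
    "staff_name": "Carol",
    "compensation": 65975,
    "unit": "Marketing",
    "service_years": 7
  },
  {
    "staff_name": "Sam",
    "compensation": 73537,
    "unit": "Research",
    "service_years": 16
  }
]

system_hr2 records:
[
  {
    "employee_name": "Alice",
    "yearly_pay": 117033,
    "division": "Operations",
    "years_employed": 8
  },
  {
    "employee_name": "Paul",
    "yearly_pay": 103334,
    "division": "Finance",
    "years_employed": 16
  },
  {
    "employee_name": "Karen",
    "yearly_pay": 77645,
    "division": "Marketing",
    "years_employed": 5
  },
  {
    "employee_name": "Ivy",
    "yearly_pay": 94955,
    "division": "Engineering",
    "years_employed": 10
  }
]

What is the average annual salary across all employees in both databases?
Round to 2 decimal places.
92801.71

Schema mapping: "compensation" (system_hr3) = "yearly_pay" (system_hr2) = annual salary

All salaries: [117133, 65975, 73537, 117033, 103334, 77645, 94955]
Sum: 649612
Count: 7
Average: 649612 / 7 = 92801.71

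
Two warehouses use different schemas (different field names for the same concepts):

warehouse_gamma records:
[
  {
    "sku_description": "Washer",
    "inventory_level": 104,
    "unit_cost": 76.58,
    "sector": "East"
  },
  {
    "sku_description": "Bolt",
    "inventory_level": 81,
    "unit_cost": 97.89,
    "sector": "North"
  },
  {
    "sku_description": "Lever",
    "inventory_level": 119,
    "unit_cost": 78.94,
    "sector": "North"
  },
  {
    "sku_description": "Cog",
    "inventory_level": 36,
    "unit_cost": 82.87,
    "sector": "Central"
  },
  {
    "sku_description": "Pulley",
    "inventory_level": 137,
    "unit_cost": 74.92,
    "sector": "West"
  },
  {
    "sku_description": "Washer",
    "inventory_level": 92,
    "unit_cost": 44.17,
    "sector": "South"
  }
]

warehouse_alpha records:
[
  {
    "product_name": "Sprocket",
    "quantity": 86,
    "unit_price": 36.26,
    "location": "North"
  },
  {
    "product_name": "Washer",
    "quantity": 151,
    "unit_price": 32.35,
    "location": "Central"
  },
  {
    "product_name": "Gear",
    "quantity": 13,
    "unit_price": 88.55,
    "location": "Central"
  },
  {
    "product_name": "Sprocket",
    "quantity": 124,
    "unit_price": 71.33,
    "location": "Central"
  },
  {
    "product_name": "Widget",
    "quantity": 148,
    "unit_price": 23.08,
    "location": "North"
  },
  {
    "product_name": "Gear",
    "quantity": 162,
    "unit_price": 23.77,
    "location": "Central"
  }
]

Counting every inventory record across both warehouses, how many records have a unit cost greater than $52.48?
7

Schema mapping: "unit_cost" (warehouse_gamma) = "unit_price" (warehouse_alpha) = unit cost

Records > $52.48 in warehouse_gamma: 5
Records > $52.48 in warehouse_alpha: 2

Total count: 5 + 2 = 7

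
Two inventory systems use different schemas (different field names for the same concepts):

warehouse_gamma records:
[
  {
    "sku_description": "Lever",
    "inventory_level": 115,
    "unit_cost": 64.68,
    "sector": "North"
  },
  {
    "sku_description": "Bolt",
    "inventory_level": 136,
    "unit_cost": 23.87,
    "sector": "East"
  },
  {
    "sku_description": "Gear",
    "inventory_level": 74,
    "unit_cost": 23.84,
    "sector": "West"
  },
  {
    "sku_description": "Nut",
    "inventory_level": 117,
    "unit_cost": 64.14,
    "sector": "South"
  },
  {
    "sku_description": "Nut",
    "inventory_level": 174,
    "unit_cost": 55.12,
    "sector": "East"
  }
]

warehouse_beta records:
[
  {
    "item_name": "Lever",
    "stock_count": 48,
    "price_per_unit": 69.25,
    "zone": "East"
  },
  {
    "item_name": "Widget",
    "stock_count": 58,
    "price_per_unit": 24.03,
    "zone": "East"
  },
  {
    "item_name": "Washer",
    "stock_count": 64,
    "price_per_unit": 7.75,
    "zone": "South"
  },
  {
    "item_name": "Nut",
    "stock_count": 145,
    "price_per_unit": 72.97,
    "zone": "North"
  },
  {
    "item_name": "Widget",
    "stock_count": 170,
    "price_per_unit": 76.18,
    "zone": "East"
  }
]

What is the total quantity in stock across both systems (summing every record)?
1101

To reconcile these schemas, identify the field holding the quantity in stock in each system:
1. In warehouse_gamma it is "inventory_level"
2. In warehouse_beta it is "stock_count"

From warehouse_gamma: 115 + 136 + 74 + 117 + 174 = 616
From warehouse_beta: 48 + 58 + 64 + 145 + 170 = 485

Total: 616 + 485 = 1101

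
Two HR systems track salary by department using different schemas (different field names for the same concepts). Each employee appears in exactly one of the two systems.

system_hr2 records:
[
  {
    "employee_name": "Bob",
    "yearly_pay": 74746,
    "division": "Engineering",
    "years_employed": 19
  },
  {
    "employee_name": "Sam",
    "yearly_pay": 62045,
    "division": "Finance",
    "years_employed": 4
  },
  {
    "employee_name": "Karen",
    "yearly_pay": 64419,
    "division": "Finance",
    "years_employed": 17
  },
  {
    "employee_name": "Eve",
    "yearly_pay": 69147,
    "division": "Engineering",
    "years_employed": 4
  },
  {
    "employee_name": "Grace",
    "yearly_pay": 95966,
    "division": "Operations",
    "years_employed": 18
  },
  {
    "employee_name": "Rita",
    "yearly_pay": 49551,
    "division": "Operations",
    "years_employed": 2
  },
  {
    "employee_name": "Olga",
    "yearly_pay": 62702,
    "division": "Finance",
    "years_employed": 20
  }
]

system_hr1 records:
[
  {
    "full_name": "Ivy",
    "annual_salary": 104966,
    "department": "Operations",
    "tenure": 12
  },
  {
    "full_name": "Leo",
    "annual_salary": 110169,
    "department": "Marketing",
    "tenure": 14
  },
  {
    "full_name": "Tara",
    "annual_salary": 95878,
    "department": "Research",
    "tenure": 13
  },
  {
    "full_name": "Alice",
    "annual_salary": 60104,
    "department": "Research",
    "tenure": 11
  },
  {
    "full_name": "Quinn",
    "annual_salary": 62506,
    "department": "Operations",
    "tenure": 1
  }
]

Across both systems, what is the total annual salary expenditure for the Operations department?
312989

Schema mappings:
- "division" (system_hr2) = "department" (system_hr1) = department
- "yearly_pay" (system_hr2) = "annual_salary" (system_hr1) = salary

Operations salaries from system_hr2: 145517
Operations salaries from system_hr1: 167472

Total: 145517 + 167472 = 312989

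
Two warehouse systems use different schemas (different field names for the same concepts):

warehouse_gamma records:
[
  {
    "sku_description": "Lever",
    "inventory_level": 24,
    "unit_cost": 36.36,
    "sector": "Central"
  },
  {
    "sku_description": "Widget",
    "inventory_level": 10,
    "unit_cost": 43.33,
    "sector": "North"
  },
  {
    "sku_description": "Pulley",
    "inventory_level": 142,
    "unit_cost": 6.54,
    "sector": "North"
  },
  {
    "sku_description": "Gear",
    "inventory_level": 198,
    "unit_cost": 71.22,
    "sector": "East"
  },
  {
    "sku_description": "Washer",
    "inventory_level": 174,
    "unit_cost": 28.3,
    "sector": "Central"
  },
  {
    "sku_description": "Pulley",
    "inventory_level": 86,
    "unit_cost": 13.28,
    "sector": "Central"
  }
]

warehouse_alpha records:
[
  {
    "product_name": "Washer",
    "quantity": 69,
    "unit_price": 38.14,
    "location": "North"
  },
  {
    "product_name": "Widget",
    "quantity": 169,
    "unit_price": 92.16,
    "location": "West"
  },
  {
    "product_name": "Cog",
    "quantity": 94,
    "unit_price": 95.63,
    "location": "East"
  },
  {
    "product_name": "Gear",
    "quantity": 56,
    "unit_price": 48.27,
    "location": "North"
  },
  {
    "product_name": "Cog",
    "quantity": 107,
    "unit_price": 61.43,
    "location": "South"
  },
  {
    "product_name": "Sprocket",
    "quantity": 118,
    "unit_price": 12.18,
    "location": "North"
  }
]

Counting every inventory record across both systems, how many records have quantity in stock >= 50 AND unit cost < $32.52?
4

Schema mappings:
- "inventory_level" (warehouse_gamma) = "quantity" (warehouse_alpha) = quantity
- "unit_cost" (warehouse_gamma) = "unit_price" (warehouse_alpha) = unit cost

Records meeting both conditions in warehouse_gamma: 3
Records meeting both conditions in warehouse_alpha: 1

Total: 3 + 1 = 4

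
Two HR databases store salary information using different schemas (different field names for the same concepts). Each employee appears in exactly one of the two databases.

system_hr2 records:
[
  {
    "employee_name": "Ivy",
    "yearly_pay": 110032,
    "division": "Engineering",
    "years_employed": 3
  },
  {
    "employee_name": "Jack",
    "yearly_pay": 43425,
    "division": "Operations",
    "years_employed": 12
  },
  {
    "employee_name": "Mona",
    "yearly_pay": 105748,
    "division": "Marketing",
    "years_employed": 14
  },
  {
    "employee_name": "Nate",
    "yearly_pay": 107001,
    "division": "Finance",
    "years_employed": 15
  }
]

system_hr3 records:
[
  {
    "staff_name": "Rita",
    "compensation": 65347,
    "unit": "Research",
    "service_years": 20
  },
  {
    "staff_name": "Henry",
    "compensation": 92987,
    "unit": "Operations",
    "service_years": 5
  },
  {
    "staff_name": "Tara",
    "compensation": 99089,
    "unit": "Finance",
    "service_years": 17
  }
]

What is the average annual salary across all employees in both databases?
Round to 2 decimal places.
89089.86

Schema mapping: "yearly_pay" (system_hr2) = "compensation" (system_hr3) = annual salary

All salaries: [110032, 43425, 105748, 107001, 65347, 92987, 99089]
Sum: 623629
Count: 7
Average: 623629 / 7 = 89089.86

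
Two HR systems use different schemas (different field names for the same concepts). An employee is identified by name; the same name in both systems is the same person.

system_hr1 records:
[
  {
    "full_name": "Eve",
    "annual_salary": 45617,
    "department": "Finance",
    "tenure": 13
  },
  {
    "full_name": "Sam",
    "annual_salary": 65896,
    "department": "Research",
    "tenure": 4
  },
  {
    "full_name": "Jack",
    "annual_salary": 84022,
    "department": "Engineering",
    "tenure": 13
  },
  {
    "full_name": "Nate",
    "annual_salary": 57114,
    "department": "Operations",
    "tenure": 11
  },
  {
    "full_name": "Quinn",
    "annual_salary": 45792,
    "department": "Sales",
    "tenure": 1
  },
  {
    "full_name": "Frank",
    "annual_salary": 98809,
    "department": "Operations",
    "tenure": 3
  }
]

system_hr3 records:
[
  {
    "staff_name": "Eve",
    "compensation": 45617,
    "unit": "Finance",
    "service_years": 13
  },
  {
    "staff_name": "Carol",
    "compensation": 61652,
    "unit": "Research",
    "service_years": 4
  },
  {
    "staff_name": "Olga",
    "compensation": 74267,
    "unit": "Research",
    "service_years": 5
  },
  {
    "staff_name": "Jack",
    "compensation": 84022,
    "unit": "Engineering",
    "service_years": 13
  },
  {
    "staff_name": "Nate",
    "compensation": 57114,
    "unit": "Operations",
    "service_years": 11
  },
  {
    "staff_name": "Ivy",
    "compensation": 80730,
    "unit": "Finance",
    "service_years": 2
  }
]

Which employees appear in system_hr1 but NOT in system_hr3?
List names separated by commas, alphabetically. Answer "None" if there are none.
Frank, Quinn, Sam

Schema mapping: "full_name" (system_hr1) = "staff_name" (system_hr3) = employee name

Names in system_hr1: ['Eve', 'Frank', 'Jack', 'Nate', 'Quinn', 'Sam']
Names in system_hr3: ['Carol', 'Eve', 'Ivy', 'Jack', 'Nate', 'Olga']

In system_hr1 but not system_hr3: ['Frank', 'Quinn', 'Sam']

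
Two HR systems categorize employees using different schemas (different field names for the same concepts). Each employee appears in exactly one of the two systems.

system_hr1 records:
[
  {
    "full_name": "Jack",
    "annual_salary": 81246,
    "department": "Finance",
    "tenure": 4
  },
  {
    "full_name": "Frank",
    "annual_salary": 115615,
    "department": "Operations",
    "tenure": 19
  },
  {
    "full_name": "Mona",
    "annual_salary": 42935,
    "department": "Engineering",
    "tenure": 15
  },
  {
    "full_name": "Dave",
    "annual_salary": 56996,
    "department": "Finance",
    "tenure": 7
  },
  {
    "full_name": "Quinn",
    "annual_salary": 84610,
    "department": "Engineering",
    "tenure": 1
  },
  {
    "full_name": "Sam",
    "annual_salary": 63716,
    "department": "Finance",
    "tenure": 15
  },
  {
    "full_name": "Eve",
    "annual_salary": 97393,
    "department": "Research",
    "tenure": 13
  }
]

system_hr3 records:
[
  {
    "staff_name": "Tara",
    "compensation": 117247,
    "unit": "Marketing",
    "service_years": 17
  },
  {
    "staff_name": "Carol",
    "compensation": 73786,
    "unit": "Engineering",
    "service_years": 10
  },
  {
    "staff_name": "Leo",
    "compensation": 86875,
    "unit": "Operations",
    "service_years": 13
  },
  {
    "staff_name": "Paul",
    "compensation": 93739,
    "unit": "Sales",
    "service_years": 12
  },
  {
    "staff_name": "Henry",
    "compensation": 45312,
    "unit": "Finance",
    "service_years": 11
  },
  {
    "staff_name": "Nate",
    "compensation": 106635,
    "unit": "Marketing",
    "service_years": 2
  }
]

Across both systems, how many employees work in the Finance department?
4

Schema mapping: "department" (system_hr1) = "unit" (system_hr3) = department

Finance employees in system_hr1: 3
Finance employees in system_hr3: 1

Total in Finance: 3 + 1 = 4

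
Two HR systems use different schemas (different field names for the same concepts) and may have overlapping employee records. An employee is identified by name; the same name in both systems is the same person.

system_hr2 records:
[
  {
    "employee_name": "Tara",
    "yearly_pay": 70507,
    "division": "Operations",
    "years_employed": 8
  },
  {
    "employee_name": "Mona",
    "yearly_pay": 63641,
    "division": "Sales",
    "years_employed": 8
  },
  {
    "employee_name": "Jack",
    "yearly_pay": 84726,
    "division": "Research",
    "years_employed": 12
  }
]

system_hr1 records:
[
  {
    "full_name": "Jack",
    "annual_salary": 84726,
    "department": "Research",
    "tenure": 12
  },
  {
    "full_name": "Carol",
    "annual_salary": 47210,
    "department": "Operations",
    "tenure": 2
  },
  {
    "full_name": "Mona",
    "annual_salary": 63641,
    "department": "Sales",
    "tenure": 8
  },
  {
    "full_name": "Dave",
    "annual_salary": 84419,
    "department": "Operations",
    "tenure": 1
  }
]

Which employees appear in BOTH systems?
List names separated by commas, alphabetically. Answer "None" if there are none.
Jack, Mona

Schema mapping: "employee_name" (system_hr2) = "full_name" (system_hr1) = employee name

Names in system_hr2: ['Jack', 'Mona', 'Tara']
Names in system_hr1: ['Carol', 'Dave', 'Jack', 'Mona']

Intersection: ['Jack', 'Mona']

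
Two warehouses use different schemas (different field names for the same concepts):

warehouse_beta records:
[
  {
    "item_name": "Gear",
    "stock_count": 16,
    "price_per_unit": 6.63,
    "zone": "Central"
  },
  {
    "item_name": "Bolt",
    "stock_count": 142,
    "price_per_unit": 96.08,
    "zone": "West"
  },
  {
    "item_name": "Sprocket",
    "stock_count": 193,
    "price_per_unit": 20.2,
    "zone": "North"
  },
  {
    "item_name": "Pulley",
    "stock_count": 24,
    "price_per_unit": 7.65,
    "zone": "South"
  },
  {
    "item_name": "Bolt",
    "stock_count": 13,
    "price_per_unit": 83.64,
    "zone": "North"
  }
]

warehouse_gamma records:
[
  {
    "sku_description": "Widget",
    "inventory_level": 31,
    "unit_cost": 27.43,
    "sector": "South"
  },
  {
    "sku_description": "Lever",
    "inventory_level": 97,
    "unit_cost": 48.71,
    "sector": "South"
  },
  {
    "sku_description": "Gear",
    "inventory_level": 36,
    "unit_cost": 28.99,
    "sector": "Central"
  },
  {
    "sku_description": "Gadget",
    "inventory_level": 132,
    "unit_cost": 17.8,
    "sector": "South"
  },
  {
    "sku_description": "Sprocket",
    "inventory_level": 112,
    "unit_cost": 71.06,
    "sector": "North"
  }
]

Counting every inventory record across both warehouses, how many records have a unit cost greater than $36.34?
4

Schema mapping: "price_per_unit" (warehouse_beta) = "unit_cost" (warehouse_gamma) = unit cost

Records > $36.34 in warehouse_beta: 2
Records > $36.34 in warehouse_gamma: 2

Total count: 2 + 2 = 4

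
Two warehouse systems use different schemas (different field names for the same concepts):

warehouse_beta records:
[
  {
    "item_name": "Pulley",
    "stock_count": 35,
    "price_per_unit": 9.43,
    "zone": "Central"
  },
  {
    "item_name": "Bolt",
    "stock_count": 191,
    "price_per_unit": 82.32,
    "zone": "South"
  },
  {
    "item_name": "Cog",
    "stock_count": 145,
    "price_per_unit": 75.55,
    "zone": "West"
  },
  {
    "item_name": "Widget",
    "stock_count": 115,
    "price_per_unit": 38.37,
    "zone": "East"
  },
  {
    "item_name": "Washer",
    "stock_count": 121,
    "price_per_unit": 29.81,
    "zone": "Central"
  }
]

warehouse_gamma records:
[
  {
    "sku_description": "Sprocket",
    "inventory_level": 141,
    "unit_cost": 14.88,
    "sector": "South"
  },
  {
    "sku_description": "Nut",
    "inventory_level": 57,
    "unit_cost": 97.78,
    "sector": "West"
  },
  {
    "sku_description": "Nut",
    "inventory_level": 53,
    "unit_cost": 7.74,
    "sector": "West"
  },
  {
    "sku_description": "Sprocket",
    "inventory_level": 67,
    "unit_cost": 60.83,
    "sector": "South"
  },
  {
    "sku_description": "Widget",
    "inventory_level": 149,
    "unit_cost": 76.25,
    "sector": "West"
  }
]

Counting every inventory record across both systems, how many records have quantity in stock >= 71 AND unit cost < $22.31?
1

Schema mappings:
- "stock_count" (warehouse_beta) = "inventory_level" (warehouse_gamma) = quantity
- "price_per_unit" (warehouse_beta) = "unit_cost" (warehouse_gamma) = unit cost

Records meeting both conditions in warehouse_beta: 0
Records meeting both conditions in warehouse_gamma: 1

Total: 0 + 1 = 1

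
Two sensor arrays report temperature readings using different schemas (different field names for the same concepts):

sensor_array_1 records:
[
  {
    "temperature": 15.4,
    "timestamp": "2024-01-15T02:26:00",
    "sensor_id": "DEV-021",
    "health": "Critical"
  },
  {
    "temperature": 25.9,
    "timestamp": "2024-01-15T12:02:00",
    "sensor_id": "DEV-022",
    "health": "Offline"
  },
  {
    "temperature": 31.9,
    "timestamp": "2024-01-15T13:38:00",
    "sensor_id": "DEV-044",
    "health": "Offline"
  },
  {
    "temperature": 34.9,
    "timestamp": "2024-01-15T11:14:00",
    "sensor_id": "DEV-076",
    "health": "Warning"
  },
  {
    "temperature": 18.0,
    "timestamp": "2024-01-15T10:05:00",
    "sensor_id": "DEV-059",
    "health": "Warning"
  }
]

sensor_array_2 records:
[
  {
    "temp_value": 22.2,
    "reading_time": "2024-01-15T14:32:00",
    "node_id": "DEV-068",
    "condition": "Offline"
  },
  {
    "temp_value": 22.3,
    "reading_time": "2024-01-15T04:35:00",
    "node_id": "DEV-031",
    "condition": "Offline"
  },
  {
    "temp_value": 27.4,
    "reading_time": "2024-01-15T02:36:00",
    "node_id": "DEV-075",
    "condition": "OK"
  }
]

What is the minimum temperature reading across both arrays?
15.4

Schema mapping: "temperature" (sensor_array_1) = "temp_value" (sensor_array_2) = temperature reading

Minimum in sensor_array_1: 15.4
Minimum in sensor_array_2: 22.2

Overall minimum: min(15.4, 22.2) = 15.4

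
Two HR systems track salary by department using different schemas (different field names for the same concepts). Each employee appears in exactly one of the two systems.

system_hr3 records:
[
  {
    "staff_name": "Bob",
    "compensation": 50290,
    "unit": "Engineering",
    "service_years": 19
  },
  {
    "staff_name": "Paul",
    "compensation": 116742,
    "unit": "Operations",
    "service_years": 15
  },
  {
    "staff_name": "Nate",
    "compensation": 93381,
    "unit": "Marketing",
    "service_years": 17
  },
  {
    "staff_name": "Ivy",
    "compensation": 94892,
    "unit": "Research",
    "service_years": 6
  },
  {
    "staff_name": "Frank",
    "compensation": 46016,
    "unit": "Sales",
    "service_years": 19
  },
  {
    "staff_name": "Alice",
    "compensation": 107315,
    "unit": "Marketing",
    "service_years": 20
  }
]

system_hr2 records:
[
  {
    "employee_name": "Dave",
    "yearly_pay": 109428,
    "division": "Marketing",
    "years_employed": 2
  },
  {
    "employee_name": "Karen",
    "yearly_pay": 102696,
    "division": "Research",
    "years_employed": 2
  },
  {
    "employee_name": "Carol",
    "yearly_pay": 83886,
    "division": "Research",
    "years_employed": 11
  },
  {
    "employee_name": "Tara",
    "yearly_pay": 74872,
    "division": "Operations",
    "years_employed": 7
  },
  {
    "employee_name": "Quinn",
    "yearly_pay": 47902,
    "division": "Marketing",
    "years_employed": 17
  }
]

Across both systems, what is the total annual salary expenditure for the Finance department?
0

Schema mappings:
- "unit" (system_hr3) = "division" (system_hr2) = department
- "compensation" (system_hr3) = "yearly_pay" (system_hr2) = salary

Finance salaries from system_hr3: 0
Finance salaries from system_hr2: 0

Total: 0 + 0 = 0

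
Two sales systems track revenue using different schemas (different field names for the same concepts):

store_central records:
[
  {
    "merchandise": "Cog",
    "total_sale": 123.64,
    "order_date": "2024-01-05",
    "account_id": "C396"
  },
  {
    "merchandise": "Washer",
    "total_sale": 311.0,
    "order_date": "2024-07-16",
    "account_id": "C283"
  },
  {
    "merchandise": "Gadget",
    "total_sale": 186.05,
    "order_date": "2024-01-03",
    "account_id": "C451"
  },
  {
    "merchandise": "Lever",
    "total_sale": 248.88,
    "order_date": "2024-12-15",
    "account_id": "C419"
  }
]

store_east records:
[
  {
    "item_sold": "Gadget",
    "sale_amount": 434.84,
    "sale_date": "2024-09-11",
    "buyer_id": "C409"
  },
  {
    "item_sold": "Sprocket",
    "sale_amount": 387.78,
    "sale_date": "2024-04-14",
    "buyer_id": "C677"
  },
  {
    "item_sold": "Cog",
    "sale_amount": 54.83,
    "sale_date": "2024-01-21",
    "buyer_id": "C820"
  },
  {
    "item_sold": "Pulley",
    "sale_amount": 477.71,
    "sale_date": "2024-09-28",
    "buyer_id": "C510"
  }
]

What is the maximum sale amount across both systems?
477.71

Reconcile: "total_sale" (store_central) = "sale_amount" (store_east) = sale amount

Maximum in store_central: 311.0
Maximum in store_east: 477.71

Overall maximum: max(311.0, 477.71) = 477.71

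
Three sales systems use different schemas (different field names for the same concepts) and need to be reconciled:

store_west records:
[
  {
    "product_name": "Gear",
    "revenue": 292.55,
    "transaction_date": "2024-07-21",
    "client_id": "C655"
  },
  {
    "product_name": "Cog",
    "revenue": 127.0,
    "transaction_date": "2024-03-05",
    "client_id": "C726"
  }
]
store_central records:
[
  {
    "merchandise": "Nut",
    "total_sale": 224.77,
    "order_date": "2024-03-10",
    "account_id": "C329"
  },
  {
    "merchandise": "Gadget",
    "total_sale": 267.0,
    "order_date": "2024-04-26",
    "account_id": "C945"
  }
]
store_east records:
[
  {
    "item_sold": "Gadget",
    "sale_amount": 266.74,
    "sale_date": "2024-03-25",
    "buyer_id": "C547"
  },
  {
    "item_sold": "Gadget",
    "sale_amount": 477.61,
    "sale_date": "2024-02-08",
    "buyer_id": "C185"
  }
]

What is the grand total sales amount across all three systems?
1655.67

Schema reconciliation - all amount fields map to sale amount:

store_west (revenue): 419.55
store_central (total_sale): 491.77
store_east (sale_amount): 744.35

Grand total: 1655.67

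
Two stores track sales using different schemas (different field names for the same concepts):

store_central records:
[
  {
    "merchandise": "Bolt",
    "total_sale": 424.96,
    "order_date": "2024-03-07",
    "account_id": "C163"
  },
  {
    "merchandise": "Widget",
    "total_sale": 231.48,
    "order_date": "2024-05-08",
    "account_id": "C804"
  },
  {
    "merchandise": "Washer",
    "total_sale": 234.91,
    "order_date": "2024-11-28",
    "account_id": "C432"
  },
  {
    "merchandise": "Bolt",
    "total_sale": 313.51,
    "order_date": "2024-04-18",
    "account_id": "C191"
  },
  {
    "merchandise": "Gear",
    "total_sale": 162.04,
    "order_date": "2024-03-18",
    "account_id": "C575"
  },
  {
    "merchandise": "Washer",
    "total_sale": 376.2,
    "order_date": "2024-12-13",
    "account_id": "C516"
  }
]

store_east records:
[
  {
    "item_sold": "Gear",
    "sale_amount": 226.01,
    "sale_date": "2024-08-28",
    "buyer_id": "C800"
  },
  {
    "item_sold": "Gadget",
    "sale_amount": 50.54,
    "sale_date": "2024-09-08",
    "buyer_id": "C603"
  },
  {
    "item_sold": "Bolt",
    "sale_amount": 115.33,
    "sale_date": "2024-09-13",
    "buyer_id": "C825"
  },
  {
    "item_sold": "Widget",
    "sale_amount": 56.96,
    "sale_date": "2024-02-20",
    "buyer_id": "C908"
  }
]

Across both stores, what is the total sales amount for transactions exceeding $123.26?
1969.11

Schema mapping: "total_sale" (store_central) = "sale_amount" (store_east) = sale amount

Sum of sales > $123.26 in store_central: 1743.1
Sum of sales > $123.26 in store_east: 226.01

Total: 1743.1 + 226.01 = 1969.11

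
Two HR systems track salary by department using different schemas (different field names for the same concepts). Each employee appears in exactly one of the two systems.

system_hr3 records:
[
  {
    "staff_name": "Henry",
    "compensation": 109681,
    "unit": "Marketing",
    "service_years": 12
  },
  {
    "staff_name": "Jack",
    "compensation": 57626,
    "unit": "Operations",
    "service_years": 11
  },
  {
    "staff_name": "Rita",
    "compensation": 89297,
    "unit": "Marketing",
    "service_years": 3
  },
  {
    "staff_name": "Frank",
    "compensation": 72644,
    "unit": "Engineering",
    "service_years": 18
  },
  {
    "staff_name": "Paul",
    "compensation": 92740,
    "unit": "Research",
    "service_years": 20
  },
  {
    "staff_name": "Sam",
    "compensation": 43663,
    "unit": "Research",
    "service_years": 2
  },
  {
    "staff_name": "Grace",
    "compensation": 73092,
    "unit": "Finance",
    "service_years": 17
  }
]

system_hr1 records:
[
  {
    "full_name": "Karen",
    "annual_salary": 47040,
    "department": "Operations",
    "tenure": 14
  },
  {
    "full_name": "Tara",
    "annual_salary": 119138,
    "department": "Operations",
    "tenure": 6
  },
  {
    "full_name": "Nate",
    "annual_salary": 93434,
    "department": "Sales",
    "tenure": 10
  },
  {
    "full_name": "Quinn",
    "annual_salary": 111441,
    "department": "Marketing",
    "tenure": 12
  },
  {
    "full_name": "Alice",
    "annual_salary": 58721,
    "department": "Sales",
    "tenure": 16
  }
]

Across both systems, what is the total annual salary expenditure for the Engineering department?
72644

Schema mappings:
- "unit" (system_hr3) = "department" (system_hr1) = department
- "compensation" (system_hr3) = "annual_salary" (system_hr1) = salary

Engineering salaries from system_hr3: 72644
Engineering salaries from system_hr1: 0

Total: 72644 + 0 = 72644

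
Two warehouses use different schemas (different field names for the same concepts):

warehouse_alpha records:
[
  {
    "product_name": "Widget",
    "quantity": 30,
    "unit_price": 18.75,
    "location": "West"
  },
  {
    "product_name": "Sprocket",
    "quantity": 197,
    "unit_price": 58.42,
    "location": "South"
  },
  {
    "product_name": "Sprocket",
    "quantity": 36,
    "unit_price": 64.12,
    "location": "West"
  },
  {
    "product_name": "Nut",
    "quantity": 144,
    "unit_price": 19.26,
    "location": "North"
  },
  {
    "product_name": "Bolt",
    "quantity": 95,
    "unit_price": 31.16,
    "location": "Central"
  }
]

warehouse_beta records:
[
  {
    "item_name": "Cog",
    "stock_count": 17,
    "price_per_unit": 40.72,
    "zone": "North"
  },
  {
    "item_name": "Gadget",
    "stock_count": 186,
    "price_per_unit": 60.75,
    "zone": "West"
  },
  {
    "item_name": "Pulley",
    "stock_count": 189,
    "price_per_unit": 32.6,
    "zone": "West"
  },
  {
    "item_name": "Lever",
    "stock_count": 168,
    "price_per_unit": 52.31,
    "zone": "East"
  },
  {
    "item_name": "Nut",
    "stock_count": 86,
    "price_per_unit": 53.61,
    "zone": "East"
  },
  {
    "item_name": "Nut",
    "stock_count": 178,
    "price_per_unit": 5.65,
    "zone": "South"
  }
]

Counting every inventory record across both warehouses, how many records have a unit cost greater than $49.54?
5

Schema mapping: "unit_price" (warehouse_alpha) = "price_per_unit" (warehouse_beta) = unit cost

Records > $49.54 in warehouse_alpha: 2
Records > $49.54 in warehouse_beta: 3

Total count: 2 + 3 = 5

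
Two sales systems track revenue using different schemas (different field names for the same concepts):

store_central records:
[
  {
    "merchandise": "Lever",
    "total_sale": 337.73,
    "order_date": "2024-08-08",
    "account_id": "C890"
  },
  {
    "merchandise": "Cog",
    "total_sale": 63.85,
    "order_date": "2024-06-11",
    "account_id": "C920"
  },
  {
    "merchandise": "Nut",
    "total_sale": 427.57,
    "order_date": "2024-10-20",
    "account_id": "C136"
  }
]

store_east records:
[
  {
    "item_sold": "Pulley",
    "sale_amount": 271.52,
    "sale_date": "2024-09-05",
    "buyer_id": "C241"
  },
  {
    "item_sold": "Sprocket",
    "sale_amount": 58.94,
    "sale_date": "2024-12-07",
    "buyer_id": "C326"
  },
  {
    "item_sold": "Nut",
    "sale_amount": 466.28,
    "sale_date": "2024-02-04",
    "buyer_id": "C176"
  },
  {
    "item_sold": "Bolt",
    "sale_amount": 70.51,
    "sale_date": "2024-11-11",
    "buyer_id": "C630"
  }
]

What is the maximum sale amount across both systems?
466.28

Reconcile: "total_sale" (store_central) = "sale_amount" (store_east) = sale amount

Maximum in store_central: 427.57
Maximum in store_east: 466.28

Overall maximum: max(427.57, 466.28) = 466.28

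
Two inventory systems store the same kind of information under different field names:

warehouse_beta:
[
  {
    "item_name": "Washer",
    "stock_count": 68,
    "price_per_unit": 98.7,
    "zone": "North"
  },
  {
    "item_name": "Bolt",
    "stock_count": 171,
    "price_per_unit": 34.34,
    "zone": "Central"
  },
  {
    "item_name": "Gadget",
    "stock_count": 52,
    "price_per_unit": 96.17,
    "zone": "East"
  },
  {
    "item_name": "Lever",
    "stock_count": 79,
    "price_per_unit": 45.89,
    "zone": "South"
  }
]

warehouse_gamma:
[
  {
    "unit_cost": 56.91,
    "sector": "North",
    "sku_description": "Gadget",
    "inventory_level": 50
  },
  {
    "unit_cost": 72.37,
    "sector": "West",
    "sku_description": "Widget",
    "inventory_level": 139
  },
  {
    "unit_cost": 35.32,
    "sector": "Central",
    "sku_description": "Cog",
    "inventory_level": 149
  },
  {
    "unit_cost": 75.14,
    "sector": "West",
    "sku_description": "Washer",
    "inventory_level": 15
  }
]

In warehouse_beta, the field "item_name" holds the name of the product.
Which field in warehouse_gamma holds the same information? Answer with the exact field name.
sku_description

In warehouse_beta, "item_name" holds the name of the product.
The fields in warehouse_gamma are: "unit_cost", "sector", "sku_description", "inventory_level".
"sku_description" is the match: the name refers to the same concept and its values are product-name strings (e.g. 'Cog', 'Gadget').
The other fields ("unit_cost", "sector", "inventory_level") hold different kinds of data.

So "item_name" in warehouse_beta corresponds to "sku_description" in warehouse_gamma.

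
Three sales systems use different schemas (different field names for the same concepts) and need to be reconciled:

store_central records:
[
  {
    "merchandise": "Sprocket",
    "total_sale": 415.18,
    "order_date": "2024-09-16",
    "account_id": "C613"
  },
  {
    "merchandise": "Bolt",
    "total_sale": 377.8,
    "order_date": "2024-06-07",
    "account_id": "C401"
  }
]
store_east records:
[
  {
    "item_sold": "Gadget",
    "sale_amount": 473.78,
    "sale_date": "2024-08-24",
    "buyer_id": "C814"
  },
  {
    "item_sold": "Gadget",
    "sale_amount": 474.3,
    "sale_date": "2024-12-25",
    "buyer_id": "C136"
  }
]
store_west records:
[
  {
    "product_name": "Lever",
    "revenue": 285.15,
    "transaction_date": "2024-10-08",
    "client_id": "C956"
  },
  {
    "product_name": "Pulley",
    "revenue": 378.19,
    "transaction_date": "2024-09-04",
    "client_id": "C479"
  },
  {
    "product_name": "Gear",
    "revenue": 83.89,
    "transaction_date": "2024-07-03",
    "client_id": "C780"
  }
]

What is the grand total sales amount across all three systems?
2488.29

Schema reconciliation - all amount fields map to sale amount:

store_central (total_sale): 792.98
store_east (sale_amount): 948.08
store_west (revenue): 747.23

Grand total: 2488.29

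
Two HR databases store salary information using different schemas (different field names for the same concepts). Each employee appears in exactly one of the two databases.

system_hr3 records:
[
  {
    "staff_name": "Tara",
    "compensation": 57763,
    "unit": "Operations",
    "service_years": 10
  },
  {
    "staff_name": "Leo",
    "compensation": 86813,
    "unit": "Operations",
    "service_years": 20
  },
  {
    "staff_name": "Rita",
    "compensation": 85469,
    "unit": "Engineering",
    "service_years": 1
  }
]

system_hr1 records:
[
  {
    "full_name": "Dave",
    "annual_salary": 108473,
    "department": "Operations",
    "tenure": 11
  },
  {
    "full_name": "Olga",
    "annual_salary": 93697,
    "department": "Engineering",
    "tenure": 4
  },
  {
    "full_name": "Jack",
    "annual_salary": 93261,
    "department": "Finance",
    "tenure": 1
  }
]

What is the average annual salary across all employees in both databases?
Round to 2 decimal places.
87579.33

Schema mapping: "compensation" (system_hr3) = "annual_salary" (system_hr1) = annual salary

All salaries: [57763, 86813, 85469, 108473, 93697, 93261]
Sum: 525476
Count: 6
Average: 525476 / 6 = 87579.33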